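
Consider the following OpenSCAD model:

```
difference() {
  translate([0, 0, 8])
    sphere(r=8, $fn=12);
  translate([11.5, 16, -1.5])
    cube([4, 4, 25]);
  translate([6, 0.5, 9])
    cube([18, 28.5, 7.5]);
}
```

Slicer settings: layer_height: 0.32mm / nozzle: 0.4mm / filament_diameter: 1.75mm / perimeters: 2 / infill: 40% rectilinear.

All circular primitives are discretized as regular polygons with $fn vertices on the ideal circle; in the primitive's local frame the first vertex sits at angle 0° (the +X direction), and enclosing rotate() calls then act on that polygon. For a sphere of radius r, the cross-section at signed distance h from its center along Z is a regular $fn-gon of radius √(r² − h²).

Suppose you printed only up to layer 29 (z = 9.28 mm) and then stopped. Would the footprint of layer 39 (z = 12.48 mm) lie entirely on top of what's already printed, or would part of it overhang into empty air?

Compare the two slices. At z = 9.28: the sphere: section is a regular 12-gon, circumradius = √(r²−h²) = √(8²−1.28²) = 7.897 (area = (12/2)·7.897²·sin(360°/12) = 187.08 mm²); the cube at (11.5, 16) (footprint 4×4) is included at this height (area 16.00 mm²); the 18×28.5 cube at (6, 0.5) contributes its full rectangle (area 513.00 mm²); Subtracting the remaining from the first: starting from the r=8 sphere (187.08 mm²), the 4×4 cube at (11.5, 16) misses the remaining region (no effect); the 18×28.5 cube at (6, 0.5) partially overlaps it — only the 4.84 mm² overlap (of its 513.00 mm²) is removed, clipping the outline — area = 182.25 mm². At z = 12.48: the r=8 sphere slices to a regular 12-gon of circumradius 6.628 (√(r²−h²) with h=4.48 from center) (area = (12/2)·6.628²·sin(360°/12) = 131.79 mm²); the cube at (11.5, 16) is present — its section is the full 4×4 rectangle (area 16.00 mm²); the cube at (6, 0.5) (footprint 18×28.5) is included at this height (area 513.00 mm²); Subtracting the remaining from the first: starting from the r=8 sphere (131.79 mm²), the 4×4 cube at (11.5, 16) misses the remaining region (no effect); the 18×28.5 cube at (6, 0.5) partially overlaps it — only the 0.46 mm² overlap (of its 513.00 mm²) is removed, clipping the outline — area = 131.33 mm². Checking containment: the cross-section at z = 12.48 is a subset of the cross-section at z = 9.28.

entirely on top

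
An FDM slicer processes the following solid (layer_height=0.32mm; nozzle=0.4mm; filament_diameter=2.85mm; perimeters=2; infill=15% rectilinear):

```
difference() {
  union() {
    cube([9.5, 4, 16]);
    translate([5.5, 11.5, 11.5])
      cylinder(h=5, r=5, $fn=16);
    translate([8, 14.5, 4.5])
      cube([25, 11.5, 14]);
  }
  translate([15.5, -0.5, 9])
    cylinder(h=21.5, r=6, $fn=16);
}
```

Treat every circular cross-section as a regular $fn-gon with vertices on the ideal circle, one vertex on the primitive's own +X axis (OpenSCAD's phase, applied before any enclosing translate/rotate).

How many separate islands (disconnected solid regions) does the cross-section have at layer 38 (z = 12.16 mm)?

2

At z = 12.16 mm: the cube (footprint 9.5×4) is included at this height; the r=5 cylinder at (5.5, 11.5) gives a regular 16-gon of circumradius 5 (constant along its height); the cube at (8, 14.5) (footprint 25×11.5) is included at this height; Merging all regions: the regions partially overlap (shared area 1.01 mm²), so overlapping operands fuse into one piece — 2 connected regions; the r=6 cylinder at (15.5, -0.5) contributes a regular 16-gon of circumradius 6; Subtracting the remaining from the first: starting from that combined region, the r=6 cylinder at (15.5, -0.5) misses the remaining region (no effect) — 2 connected regions. Overall, the cross-section has 2 separate islands. Island count = 2.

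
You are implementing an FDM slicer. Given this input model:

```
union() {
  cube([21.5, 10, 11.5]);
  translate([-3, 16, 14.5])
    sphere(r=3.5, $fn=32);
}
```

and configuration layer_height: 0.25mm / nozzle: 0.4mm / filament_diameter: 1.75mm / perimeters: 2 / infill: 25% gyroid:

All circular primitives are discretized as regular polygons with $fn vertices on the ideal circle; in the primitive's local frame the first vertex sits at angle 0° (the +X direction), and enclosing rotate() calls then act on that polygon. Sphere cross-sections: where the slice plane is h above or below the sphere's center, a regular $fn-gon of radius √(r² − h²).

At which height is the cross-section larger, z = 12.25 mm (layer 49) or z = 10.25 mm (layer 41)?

Layer 49 (z = 12.25): the cube does not reach this height (z outside [0, 11.5]); the sphere at (-3, 16): section is a regular 32-gon, circumradius = √(r²−h²) = √(3.5²−2.25²) = 2.681 (area = (32/2)·2.681²·sin(360°/32) = 22.44 mm²); Merging all regions: only the r=3.5 sphere at (-3, 16) is present, so the union is just that shape — area = 22.44 mm². So its area = 22.44 mm². Layer 41 (z = 10.25): the cube is present — its section is the full 21.5×10 rectangle (area 215.00 mm²); the sphere at (-3, 16) is not intersected at this z (|z−center|=4.250 > r=3.5); Combining (union): only the 21.5×10 cube is present, so the union is just that shape — area = 215.00 mm². So its area = 215.00 mm². Layer 41 is larger (215.00 vs 22.44 mm²).

layer 41 (z = 10.25 mm)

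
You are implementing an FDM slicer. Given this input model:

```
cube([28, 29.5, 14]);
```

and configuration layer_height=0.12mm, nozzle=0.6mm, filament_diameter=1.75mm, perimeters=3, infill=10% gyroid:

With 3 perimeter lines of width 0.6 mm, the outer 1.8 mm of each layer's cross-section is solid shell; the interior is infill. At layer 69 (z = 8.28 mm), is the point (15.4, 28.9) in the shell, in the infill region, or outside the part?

shell

At z = 8.28 mm: the cube is present — its section is the full 28×29.5 rectangle. Overall, the cross-section is a single solid region. The nearest boundary edge runs (28.00, 29.50)→(0.00, 29.50); distance from the point to it = 0.60 mm. The point is inside the cross-section, 0.60 mm from the nearest boundary — within the 1.8 mm shell band (3 × 0.6).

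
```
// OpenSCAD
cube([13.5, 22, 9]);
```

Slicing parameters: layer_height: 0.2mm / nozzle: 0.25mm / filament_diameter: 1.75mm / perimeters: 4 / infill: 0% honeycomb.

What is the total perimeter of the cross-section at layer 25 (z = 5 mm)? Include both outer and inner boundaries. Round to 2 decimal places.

71.00 mm

At z = 5 mm: the cube is present — its section is the full 13.5×22 rectangle (perimeter 71.00 mm). Overall, the cross-section is a single solid region. Total boundary length (outer) = 71.00 mm.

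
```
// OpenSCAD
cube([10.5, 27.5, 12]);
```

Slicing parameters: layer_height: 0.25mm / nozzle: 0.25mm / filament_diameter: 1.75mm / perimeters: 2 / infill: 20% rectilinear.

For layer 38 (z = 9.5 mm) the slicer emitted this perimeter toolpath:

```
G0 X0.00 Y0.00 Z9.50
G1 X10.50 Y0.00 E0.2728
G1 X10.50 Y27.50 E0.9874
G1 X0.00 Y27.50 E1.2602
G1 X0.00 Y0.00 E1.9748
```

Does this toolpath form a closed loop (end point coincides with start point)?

yes

Start point (G0): (0.00, 0.00). End point (last G1): the path returns to the start — closed.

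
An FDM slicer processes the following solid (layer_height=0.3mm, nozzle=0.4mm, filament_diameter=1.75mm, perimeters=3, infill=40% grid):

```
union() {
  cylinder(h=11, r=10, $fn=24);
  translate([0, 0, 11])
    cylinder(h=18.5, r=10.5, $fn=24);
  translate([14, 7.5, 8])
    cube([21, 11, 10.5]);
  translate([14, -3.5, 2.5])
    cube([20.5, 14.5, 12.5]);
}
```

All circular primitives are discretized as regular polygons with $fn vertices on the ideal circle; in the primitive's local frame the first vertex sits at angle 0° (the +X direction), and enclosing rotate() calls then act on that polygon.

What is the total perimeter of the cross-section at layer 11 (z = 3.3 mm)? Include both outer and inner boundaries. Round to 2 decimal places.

At z = 3.3 mm: the r=10 cylinder contributes a regular 24-gon of circumradius 10 (perimeter = 2·24·10.000·sin(180°/24) = 62.65 mm); the cylinder does not reach this height (z outside [11, 29.5]); the cube at (14, 7.5) does not reach this height (z outside [8, 18.5]); the cube at (14, -3.5) is present — its section is the full 20.5×14.5 rectangle (perimeter 70.00 mm); Combining (union): the 2 present regions are separate (no shared area or edge), so areas and boundary lengths simply add and each stays a separate island — boundary = 132.65 mm. Overall, the cross-section has 2 separate islands. Total boundary length (outer) = 132.65 mm.

132.65 mm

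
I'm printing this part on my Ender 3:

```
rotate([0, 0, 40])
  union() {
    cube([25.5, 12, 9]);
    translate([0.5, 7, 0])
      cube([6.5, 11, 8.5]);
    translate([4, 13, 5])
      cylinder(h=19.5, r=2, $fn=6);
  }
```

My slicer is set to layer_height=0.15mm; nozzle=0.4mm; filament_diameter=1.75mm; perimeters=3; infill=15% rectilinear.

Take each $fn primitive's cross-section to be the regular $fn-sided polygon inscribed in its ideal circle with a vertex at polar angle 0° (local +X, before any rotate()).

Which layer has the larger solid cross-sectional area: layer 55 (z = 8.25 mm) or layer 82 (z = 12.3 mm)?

Layer 55 (z = 8.25): the 25.5×12 cube contributes its full rectangle (area 306.00 mm²); the cube at (0.5, 7) (footprint 6.5×11) is included at this height (area 71.50 mm²); the r=2 cylinder at (4, 13) gives a regular 6-gon of circumradius 2 (constant along its height) (area = (6/2)·2.000²·sin(360°/6) = 10.39 mm²); Combining (union): the regions partially overlap — summed areas 387.89 mm² minus the doubly-counted overlap 42.89 mm² gives 345.00 mm² — area = 345.00 mm²; (rotated 40° about Z; rotation is an isometry so areas/perimeters/island counts are preserved). So its area = 345.00 mm². Layer 82 (z = 12.3): the cube does not reach this height (z outside [0, 9]); the cube at (0.5, 7) does not reach this height (z outside [0, 8.5]); the r=2 cylinder at (4, 13) gives a regular 6-gon of circumradius 2 (constant along its height) (area = (6/2)·2.000²·sin(360°/6) = 10.39 mm²); Taking the union: only the r=2 cylinder at (4, 13) is present, so the union is just that shape — area = 10.39 mm²; (whole slice rotated 40° about Z — lengths, areas and connectivity unchanged). So its area = 10.39 mm². Layer 55 is larger (345.00 vs 10.39 mm²).

layer 55 (z = 8.25 mm)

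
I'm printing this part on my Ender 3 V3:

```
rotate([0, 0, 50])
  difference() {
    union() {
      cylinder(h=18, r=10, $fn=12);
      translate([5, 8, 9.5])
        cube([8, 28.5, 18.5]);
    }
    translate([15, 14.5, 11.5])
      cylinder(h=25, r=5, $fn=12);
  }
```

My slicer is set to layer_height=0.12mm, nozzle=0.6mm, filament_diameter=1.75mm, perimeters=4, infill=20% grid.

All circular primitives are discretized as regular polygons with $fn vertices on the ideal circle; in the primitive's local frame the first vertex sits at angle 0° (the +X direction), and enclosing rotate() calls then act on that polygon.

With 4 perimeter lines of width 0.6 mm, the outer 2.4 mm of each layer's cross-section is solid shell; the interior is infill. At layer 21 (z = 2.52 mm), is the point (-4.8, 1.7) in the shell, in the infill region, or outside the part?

At z = 2.52 mm: the r=10 cylinder gives a regular 12-gon of circumradius 10 (constant along its height); the cube at (5, 8) does not reach this height (z outside [9.5, 28]); Taking the union: only the r=10 cylinder is present, so the union is just that shape — 1 connected region; the cylinder at (15, 14.5) is absent (z outside [11.5, 36.5]); Subtracting the remaining from the first: none of the subtracted shapes is present at this height, so that combined region is unchanged — 1 connected region; (whole slice rotated 50° about Z — lengths, areas and connectivity unchanged). Overall, the cross-section is a single solid region. Undo the 50° rotation: the query point maps to (-1.783, 4.770) in the un-rotated model frame. The nearest boundary edge runs (0.00, 10.00)→(-5.00, 8.66); distance from the point to it = 4.59 mm. The point is inside the cross-section and 4.59 mm from the nearest boundary — more than the 2.4 mm shell width (4 × 0.6), so it's in the infill interior.

infill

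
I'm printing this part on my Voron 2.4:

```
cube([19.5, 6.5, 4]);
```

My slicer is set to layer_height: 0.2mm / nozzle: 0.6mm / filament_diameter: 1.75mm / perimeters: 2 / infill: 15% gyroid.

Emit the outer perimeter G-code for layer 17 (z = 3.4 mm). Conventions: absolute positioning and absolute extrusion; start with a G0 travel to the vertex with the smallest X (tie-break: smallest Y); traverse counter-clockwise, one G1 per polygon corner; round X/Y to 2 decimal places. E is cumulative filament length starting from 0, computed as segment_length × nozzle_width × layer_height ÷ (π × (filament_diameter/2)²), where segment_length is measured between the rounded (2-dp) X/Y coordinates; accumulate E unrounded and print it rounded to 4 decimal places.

G0 X0.00 Y0.00 Z3.40
G1 X19.50 Y0.00 E0.9729
G1 X19.50 Y6.50 E1.2971
G1 X0.00 Y6.50 E2.2700
G1 X0.00 Y0.00 E2.5943

At z = 3.4 mm: the 19.5×6.5 cube contributes its full rectangle. The outline is a single polygon with 4 vertices. Extrusion per mm of travel: 0.6 × 0.2 / (π × 0.875²) = 0.049890. Accumulating E over each segment gives final E = 2.5943.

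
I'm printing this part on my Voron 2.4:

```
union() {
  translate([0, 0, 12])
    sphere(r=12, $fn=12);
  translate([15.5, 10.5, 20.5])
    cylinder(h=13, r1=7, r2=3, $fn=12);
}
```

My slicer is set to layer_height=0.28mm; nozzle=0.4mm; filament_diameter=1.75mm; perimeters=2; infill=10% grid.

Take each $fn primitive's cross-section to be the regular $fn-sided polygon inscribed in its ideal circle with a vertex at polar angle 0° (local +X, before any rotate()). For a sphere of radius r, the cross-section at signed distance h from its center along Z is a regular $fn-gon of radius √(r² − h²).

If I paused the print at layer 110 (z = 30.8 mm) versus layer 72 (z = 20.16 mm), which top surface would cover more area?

layer 72 (z = 20.16 mm)

Layer 110 (z = 30.8): the sphere does not reach this height (|z−center|=18.800 > r=12); the cone at (15.5, 10.5): at t=0.792 of its height the radius interpolates to r₁+(r₂−r₁)t = 3.831, giving a regular 12-gon of that circumradius (area = (12/2)·3.831²·sin(360°/12) = 44.02 mm²); Merging all regions: only the cone at (15.5, 10.5) is present, so the union is just that shape — area = 44.02 mm². So its area = 44.02 mm². Layer 72 (z = 20.16): the r=12 sphere contributes a regular 12-gon of circumradius √(12²−8.16²) = 8.799 (area = (12/2)·8.799²·sin(360°/12) = 232.24 mm²); the cone at (15.5, 10.5) does not reach this height (z outside [20.5, 33.5]); Merging all regions: only the r=12 sphere is present, so the union is just that shape — area = 232.24 mm². So its area = 232.24 mm². Layer 72 is larger (232.24 vs 44.02 mm²).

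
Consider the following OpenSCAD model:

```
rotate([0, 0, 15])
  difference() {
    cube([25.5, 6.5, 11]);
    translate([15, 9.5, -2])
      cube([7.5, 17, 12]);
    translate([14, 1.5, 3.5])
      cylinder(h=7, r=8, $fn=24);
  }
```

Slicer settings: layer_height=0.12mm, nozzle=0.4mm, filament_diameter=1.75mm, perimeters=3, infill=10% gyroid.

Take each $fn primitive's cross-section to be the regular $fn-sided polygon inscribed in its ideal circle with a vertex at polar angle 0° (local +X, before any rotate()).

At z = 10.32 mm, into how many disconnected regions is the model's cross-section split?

2

At z = 10.32 mm: the 25.5×6.5 cube contributes its full rectangle; the cube at (15, 9.5) is absent (z outside [-2, 10]); the r=8 cylinder at (14, 1.5) contributes a regular 24-gon of circumradius 8; After the difference (first − rest): starting from the 25.5×6.5 cube, the r=8 cylinder at (14, 1.5) partially overlaps it — only the 97.63 mm² overlap (of its 198.77 mm²) is removed, clipping the outline — 2 connected regions; (whole slice rotated 15° about Z — lengths, areas and connectivity unchanged). The result has 2 disconnected regions.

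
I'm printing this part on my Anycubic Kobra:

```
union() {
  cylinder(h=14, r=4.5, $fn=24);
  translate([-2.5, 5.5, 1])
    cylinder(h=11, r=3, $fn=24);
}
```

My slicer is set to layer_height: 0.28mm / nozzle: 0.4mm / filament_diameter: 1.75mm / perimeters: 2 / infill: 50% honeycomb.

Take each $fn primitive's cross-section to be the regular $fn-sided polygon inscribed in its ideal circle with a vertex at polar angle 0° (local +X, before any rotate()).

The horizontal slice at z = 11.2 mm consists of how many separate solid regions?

At z = 11.2 mm: the cylinder: section is a regular 24-gon, circumradius r=4.5; the r=3 cylinder at (-2.5, 5.5) gives a regular 24-gon of circumradius 3 (constant along its height); Taking the union: the regions partially overlap (shared area 4.10 mm²), so overlapping operands fuse into one piece — 1 connected region. The result has 1 disconnected region.

1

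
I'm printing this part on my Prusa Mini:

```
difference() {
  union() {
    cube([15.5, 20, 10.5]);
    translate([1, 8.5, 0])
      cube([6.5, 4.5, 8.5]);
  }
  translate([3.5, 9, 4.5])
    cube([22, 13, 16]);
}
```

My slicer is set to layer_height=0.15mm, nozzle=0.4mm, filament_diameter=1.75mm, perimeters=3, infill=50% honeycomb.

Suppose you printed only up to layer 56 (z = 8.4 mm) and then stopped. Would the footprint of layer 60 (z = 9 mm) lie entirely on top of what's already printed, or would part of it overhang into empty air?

Compare the two slices. At z = 8.4: the cube (footprint 15.5×20) is included at this height (area 310.00 mm²); the cube at (1, 8.5) is present — its section is the full 6.5×4.5 rectangle (area 29.25 mm²); Merging all regions: the 6.5×4.5 cube at (1, 8.5) lies entirely inside the 15.5×20 cube, so the union is just the 15.5×20 cube — area = 310.00 mm²; the cube at (3.5, 9) is present — its section is the full 22×13 rectangle (area 286.00 mm²); Subtracting the remaining from the first: starting from the result so far (310.00 mm²), the 22×13 cube at (3.5, 9) partially overlaps it — only the 132.00 mm² overlap (of its 286.00 mm²) is removed, clipping the outline — area = 178.00 mm². At z = 9: the 15.5×20 cube contributes its full rectangle (area 310.00 mm²); the cube at (1, 8.5) is not intersected at this z (z outside [0, 8.5]); Combining (union): only the 15.5×20 cube is present, so the union is just that shape — area = 310.00 mm²; the cube at (3.5, 9) is present — its section is the full 22×13 rectangle (area 286.00 mm²); Subtracting the remaining from the first: starting from the result so far (310.00 mm²), the 22×13 cube at (3.5, 9) partially overlaps it — only the 132.00 mm² overlap (of its 286.00 mm²) is removed, clipping the outline — area = 178.00 mm². Checking containment: the cross-section at z = 9 is a subset of the cross-section at z = 8.4.

entirely on top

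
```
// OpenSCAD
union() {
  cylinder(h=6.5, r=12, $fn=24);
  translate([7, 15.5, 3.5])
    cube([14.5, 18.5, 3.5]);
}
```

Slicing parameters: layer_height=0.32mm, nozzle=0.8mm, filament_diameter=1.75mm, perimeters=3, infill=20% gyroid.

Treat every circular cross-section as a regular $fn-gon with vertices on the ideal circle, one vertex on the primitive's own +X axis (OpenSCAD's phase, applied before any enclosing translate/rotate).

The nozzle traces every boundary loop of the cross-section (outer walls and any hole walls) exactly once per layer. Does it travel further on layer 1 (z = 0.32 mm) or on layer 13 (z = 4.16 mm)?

Layer 1 (z = 0.32): the cylinder: section is a regular 24-gon, circumradius r=12 (perimeter = 2·24·12.000·sin(180°/24) = 75.18 mm); the cube at (7, 15.5) does not reach this height (z outside [3.5, 7]); Combining (union): only the r=12 cylinder is present, so the union is just that shape — boundary = 75.18 mm. So its perimeter = 75.18 mm. Layer 13 (z = 4.16): the cylinder: section is a regular 24-gon, circumradius r=12 (perimeter = 2·24·12.000·sin(180°/24) = 75.18 mm); the cube at (7, 15.5) (footprint 14.5×18.5) is included at this height (perimeter 66.00 mm); Merging all regions: the 2 present regions are separate (no shared area or edge), so areas and boundary lengths simply add and each stays a separate island — boundary = 141.18 mm. So its perimeter = 141.18 mm. Layer 13 is larger (141.18 vs 75.18 mm).

layer 13 (z = 4.16 mm)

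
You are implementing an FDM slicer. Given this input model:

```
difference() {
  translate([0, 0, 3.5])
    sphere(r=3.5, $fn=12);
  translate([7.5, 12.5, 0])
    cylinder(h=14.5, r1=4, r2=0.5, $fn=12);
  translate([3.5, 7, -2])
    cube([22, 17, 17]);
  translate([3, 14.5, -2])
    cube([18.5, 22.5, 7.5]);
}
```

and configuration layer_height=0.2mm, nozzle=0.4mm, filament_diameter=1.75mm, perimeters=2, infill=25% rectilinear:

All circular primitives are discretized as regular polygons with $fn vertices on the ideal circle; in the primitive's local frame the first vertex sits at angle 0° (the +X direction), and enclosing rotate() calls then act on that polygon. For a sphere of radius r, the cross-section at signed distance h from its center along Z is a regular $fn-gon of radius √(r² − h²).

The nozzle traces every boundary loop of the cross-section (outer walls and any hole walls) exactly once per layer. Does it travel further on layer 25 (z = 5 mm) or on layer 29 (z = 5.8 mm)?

layer 25 (z = 5 mm)

Layer 25 (z = 5): the r=3.5 sphere slices to a regular 12-gon of circumradius 3.162 (√(r²−h²) with h=1.5 from center) (perimeter = 2·12·3.162·sin(180°/12) = 19.64 mm); the cone at (7.5, 12.5) contributes a regular 12-gon of circumradius 2.793 (interpolated between r1=4 and r2=0.5 at t=0.345) (perimeter = 2·12·2.793·sin(180°/12) = 17.35 mm); the cube at (3.5, 7) (footprint 22×17) is included at this height (perimeter 78.00 mm); the cube at (3, 14.5) is present — its section is the full 18.5×22.5 rectangle (perimeter 82.00 mm); Subtracting the remaining from the first: starting from the r=3.5 sphere, the cone at (7.5, 12.5) misses the remaining region (no effect); the 22×17 cube at (3.5, 7) misses the remaining region (no effect); the 18.5×22.5 cube at (3, 14.5) misses the remaining region (no effect) — boundary = 19.64 mm. So its perimeter = 19.64 mm. Layer 29 (z = 5.8): the sphere: section is a regular 12-gon, circumradius = √(r²−h²) = √(3.5²−2.3²) = 2.638 (perimeter = 2·12·2.638·sin(180°/12) = 16.39 mm); the cone at (7.5, 12.5): at t=0.400 of its height the radius interpolates to r₁+(r₂−r₁)t = 2.600, giving a regular 12-gon of that circumradius (perimeter = 2·12·2.600·sin(180°/12) = 16.15 mm); the 22×17 cube at (3.5, 7) contributes its full rectangle (perimeter 78.00 mm); the cube at (3, 14.5) is absent (z outside [-2, 5.5]); After the difference (first − rest): starting from the r=3.5 sphere, the cone at (7.5, 12.5) misses the remaining region (no effect); the 22×17 cube at (3.5, 7) misses the remaining region (no effect) — boundary = 16.39 mm. So its perimeter = 16.39 mm. Layer 25 is larger (19.64 vs 16.39 mm).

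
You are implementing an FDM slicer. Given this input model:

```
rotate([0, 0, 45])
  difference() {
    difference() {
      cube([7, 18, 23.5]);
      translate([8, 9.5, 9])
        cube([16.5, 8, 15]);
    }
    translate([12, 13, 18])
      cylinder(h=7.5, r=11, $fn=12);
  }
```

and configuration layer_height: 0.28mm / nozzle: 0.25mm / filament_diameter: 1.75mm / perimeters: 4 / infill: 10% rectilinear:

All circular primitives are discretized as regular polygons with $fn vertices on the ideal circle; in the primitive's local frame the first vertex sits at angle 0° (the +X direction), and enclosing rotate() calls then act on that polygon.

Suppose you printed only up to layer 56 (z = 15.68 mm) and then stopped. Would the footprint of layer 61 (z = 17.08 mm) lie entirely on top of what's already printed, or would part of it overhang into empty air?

Compare the two slices. At z = 15.68: the 7×18 cube contributes its full rectangle (area 126.00 mm²); the cube at (8, 9.5) is present — its section is the full 16.5×8 rectangle (area 132.00 mm²); Subtracting the remaining from the first: starting from the 7×18 cube (126.00 mm²), the 16.5×8 cube at (8, 9.5) misses the remaining region (no effect) — area = 126.00 mm²; the cylinder at (12, 13) is not intersected at this z (z outside [18, 25.5]); Taking the first minus the rest: none of the subtracted shapes is present at this height, so the result so far is unchanged — area = 126.00 mm²; (whole slice rotated 45° about Z — lengths, areas and connectivity unchanged). At z = 17.08: the 7×18 cube contributes its full rectangle (area 126.00 mm²); the cube at (8, 9.5) (footprint 16.5×8) is included at this height (area 132.00 mm²); After the difference (first − rest): starting from the 7×18 cube (126.00 mm²), the 16.5×8 cube at (8, 9.5) misses the remaining region (no effect) — area = 126.00 mm²; the cylinder at (12, 13) does not reach this height (z outside [18, 25.5]); Taking the first minus the rest: none of the subtracted shapes is present at this height, so the result so far is unchanged — area = 126.00 mm²; (rotated 45° about Z; rotation is an isometry so areas/perimeters/island counts are preserved). Checking containment: the cross-section at z = 17.08 is a subset of the cross-section at z = 15.68.

entirely on top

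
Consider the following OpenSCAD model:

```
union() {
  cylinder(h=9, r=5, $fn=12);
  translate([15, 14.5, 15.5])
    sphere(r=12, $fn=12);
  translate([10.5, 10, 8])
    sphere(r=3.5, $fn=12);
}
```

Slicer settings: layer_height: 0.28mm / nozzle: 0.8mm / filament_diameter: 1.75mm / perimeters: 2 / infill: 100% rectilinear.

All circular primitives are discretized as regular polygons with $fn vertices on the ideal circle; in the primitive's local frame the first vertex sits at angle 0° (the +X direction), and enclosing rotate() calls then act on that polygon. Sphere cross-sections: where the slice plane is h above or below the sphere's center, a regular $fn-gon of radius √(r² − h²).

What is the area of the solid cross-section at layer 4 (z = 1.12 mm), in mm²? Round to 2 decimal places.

At z = 1.12 mm: the r=5 cylinder gives a regular 12-gon of circumradius 5 (constant along its height) (area = (12/2)·5.000²·sin(360°/12) = 75.00 mm²); the sphere at (15, 14.5) does not reach this height (|z−center|=14.380 > r=12); the sphere at (10.5, 10) is not intersected at this z (|z−center|=6.880 > r=3.5); Merging all regions: only the r=5 cylinder is present, so the union is just that shape — area = 75.00 mm². Overall, the cross-section is a single solid region. Net area = 75.00 mm².

75.00 mm²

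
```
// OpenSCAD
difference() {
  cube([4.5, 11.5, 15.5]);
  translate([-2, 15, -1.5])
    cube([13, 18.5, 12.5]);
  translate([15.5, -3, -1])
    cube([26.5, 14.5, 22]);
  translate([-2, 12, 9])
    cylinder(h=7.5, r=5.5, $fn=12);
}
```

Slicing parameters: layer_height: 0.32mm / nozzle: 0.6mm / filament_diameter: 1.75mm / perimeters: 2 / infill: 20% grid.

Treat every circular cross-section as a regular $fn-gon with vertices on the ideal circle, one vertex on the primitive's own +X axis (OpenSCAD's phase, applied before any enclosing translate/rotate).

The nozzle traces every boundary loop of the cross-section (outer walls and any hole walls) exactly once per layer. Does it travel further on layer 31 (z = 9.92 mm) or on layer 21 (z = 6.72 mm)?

layer 21 (z = 6.72 mm)

Layer 31 (z = 9.92): the 4.5×11.5 cube contributes its full rectangle (perimeter 32.00 mm); the cube at (-2, 15) is present — its section is the full 13×18.5 rectangle (perimeter 63.00 mm); the 26.5×14.5 cube at (15.5, -3) contributes its full rectangle (perimeter 82.00 mm); the r=5.5 cylinder at (-2, 12) contributes a regular 12-gon of circumradius 5.5 (perimeter = 2·12·5.500·sin(180°/12) = 34.16 mm); Taking the first minus the rest: starting from the 4.5×11.5 cube, the 13×18.5 cube at (-2, 15) misses the remaining region (no effect); the 26.5×14.5 cube at (15.5, -3) misses the remaining region (no effect); the r=5.5 cylinder at (-2, 12) partially overlaps it — only the 10.51 mm² overlap (of its 90.75 mm²) is removed, clipping the outline — boundary = 30.12 mm. So its perimeter = 30.12 mm. Layer 21 (z = 6.72): the cube is present — its section is the full 4.5×11.5 rectangle (perimeter 32.00 mm); the cube at (-2, 15) is present — its section is the full 13×18.5 rectangle (perimeter 63.00 mm); the cube at (15.5, -3) (footprint 26.5×14.5) is included at this height (perimeter 82.00 mm); the cylinder at (-2, 12) does not reach this height (z outside [9, 16.5]); Subtracting the remaining from the first: starting from the 4.5×11.5 cube, the 13×18.5 cube at (-2, 15) misses the remaining region (no effect); the 26.5×14.5 cube at (15.5, -3) misses the remaining region (no effect) — boundary = 32.00 mm. So its perimeter = 32.00 mm. Layer 21 is larger (32.00 vs 30.12 mm).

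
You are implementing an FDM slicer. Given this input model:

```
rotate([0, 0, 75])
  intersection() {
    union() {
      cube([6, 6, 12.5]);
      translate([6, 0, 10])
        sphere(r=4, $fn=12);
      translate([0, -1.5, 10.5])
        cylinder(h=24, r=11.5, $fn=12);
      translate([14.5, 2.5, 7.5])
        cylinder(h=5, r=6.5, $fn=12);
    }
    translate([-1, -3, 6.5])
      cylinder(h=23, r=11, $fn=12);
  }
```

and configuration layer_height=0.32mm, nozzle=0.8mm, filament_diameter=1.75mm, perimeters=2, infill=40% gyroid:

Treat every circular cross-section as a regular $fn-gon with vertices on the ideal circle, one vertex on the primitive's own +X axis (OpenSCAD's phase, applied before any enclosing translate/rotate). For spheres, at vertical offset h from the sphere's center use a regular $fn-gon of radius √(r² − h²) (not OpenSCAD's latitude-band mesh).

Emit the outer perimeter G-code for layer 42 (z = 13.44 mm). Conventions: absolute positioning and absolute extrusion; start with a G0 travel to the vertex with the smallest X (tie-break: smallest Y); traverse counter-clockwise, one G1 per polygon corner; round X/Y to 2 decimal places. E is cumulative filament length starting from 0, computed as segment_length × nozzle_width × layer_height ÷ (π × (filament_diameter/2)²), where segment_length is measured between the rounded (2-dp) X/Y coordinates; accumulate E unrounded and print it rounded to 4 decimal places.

At z = 13.44 mm: the cube is not intersected at this z (z outside [0, 12.5]); the r=4 sphere at (6, 0) slices to a regular 12-gon of circumradius 2.041 (√(r²−h²) with h=3.44 from center); the cylinder at (0, -1.5): section is a regular 12-gon, circumradius r=11.5; the cylinder at (14.5, 2.5) is absent (z outside [7.5, 12.5]); Merging all regions: the r=4 sphere at (6, 0) lies entirely inside the r=11.5 cylinder at (0, -1.5), so the union is just the r=11.5 cylinder at (0, -1.5) — 1 connected region; the cylinder at (-1, -3): section is a regular 12-gon, circumradius r=11; After intersecting: the r=11 cylinder at (-1, -3) partially overlaps that combined region; clipping to the common part keeps 338.81 mm² — 1 connected region; (whole slice rotated 75° about Z — lengths, areas and connectivity unchanged). The outline is a single polygon with 12 vertices. Extrusion per mm of travel: 0.8 × 0.32 / (π × 0.875²) = 0.106432. Accumulating E over each segment gives final E = 7.0351.

G0 X-7.99 Y-4.59 Z13.44
G1 X-5.23 Y-9.36 E0.5865
G1 X-1.53 Y-11.50 E1.0415
G1 X4.43 Y-11.50 E1.6758
G1 X9.58 Y-8.52 E2.3091
G1 X12.56 Y-3.36 E2.9433
G1 X12.56 Y2.33 E3.5489
G1 X10.42 Y6.04 E4.0047
G1 X5.49 Y8.88 E4.6103
G1 X-0.21 Y8.88 E5.2169
G1 X-5.14 Y6.04 E5.8225
G1 X-7.99 Y1.10 E6.4295
G1 X-7.99 Y-4.59 E7.0351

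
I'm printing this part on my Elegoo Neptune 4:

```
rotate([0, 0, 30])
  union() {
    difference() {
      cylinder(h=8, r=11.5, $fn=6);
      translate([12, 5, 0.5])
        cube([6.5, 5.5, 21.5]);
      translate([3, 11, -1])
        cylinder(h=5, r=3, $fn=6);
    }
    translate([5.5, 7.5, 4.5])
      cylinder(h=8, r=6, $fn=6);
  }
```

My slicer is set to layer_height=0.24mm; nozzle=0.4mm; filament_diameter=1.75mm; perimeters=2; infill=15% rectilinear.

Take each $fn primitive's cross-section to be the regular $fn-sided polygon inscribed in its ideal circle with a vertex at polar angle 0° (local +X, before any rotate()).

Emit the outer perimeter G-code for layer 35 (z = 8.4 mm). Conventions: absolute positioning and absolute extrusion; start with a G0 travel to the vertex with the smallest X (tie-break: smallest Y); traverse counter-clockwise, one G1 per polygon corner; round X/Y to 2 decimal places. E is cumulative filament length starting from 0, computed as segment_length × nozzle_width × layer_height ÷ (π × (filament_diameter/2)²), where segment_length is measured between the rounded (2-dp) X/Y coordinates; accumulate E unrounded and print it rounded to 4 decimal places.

At z = 8.4 mm: the cylinder is not intersected at this z (z outside [0, 8]); the cube at (12, 5) is present — its section is the full 6.5×5.5 rectangle; the cylinder at (3, 11) is absent (z outside [-1, 4]); After the difference (first − rest): the first operand is absent here, so nothing remains; the cylinder at (5.5, 7.5): section is a regular 6-gon, circumradius r=6; Combining (union): only the r=6 cylinder at (5.5, 7.5) is present, so the union is just that shape — 1 connected region; (whole slice rotated 30° about Z — lengths, areas and connectivity unchanged). The outline is a single polygon with 6 vertices. Extrusion per mm of travel: 0.4 × 0.24 / (π × 0.875²) = 0.039912. Accumulating E over each segment gives final E = 1.4367.

G0 X-4.18 Y6.25 Z8.40
G1 X1.01 Y3.25 E0.2393
G1 X6.21 Y6.25 E0.4789
G1 X6.21 Y12.25 E0.7183
G1 X1.01 Y15.25 E0.9579
G1 X-4.18 Y12.25 E1.1972
G1 X-4.18 Y6.25 E1.4367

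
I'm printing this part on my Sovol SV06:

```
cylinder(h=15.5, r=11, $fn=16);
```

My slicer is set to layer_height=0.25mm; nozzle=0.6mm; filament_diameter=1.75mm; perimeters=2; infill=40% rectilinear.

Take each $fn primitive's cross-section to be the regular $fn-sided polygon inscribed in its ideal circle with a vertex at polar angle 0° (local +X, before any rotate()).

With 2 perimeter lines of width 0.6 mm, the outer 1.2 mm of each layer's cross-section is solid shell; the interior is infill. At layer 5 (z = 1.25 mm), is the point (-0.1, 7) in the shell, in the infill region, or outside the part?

infill

At z = 1.25 mm: the r=11 cylinder contributes a regular 16-gon of circumradius 11. Overall, the cross-section is a single solid region. The nearest boundary edge runs (0.00, 11.00)→(-4.21, 10.16); distance from the point to it = 3.90 mm. The point is inside the cross-section and 3.90 mm from the nearest boundary — more than the 1.2 mm shell width (2 × 0.6), so it's in the infill interior.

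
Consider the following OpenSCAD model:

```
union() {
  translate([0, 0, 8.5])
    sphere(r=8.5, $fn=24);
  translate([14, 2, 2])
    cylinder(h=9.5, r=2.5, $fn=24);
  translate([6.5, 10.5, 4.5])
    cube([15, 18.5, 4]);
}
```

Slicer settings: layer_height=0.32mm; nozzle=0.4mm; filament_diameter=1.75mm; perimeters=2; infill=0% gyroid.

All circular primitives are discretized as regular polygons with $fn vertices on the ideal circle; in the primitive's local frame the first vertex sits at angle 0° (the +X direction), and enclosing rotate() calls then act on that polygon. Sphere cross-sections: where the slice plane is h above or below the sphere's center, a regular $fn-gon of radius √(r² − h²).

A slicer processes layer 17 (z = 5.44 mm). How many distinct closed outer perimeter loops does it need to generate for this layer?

At z = 5.44 mm: the r=8.5 sphere slices to a regular 24-gon of circumradius 7.930 (√(r²−h²) with h=3.06 from center); the cylinder at (14, 2): section is a regular 24-gon, circumradius r=2.5; the cube at (6.5, 10.5) is present — its section is the full 15×18.5 rectangle; Taking the union: the 3 present regions are separate (no shared area or edge), so areas and boundary lengths simply add and each stays a separate island — 3 connected regions. The result has 3 disconnected regions.

3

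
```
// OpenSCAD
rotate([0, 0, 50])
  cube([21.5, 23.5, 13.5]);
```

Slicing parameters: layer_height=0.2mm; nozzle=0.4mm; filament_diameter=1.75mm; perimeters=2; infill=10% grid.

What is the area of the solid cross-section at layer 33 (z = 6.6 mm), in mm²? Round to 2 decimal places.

505.25 mm²

At z = 6.6 mm: the 21.5×23.5 cube contributes its full rectangle (area 505.25 mm²); (whole slice rotated 50° about Z — lengths, areas and connectivity unchanged). Overall, the cross-section is a single solid region. Net area = 505.25 mm².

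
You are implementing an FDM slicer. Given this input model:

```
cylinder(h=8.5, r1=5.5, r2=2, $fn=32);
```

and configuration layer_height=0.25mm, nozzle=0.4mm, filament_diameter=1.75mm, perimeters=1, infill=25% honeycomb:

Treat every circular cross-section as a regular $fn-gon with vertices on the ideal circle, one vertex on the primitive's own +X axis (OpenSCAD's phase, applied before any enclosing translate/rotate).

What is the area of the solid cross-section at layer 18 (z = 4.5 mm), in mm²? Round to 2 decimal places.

At z = 4.5 mm: the cone (r1=5.5→r2=2) has section circumradius 3.647 here — a regular 32-gon (area = (32/2)·3.647²·sin(360°/32) = 41.52 mm²). Overall, the cross-section is a single solid region. Net area = 41.52 mm².

41.52 mm²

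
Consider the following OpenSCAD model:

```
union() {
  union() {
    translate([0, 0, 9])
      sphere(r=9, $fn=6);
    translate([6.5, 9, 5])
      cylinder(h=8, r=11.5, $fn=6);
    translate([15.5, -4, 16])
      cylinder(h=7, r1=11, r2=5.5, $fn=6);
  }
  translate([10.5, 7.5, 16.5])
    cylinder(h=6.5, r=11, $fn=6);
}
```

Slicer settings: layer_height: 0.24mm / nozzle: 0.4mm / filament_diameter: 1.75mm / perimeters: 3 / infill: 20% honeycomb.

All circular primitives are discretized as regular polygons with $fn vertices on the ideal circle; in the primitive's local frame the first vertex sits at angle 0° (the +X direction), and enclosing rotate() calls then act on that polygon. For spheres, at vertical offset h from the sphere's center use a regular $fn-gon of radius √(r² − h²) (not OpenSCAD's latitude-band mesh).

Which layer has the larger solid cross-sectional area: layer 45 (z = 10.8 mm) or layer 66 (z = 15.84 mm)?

layer 45 (z = 10.8 mm)

Layer 45 (z = 10.8): the sphere: section is a regular 6-gon, circumradius = √(r²−h²) = √(9²−1.8²) = 8.818 (area = (6/2)·8.818²·sin(360°/6) = 202.03 mm²); the r=11.5 cylinder at (6.5, 9) contributes a regular 6-gon of circumradius 11.5 (area = (6/2)·11.500²·sin(360°/6) = 343.60 mm²); the cone at (15.5, -4) does not reach this height (z outside [16, 23]); Taking the union: the regions partially overlap — summed areas 545.62 mm² minus the doubly-counted overlap 73.58 mm² gives 472.04 mm² — area = 472.04 mm²; the cylinder at (10.5, 7.5) is not intersected at this z (z outside [16.5, 23]); Combining (union): only the result so far is present, so the union is just that shape — area = 472.04 mm². So its area = 472.04 mm². Layer 66 (z = 15.84): the r=9 sphere contributes a regular 6-gon of circumradius √(9²−6.84²) = 5.849 (area = (6/2)·5.849²·sin(360°/6) = 88.89 mm²); the cylinder at (6.5, 9) does not reach this height (z outside [5, 13]); the cone at (15.5, -4) does not reach this height (z outside [16, 23]); Taking the union: only the r=9 sphere is present, so the union is just that shape — area = 88.89 mm²; the cylinder at (10.5, 7.5) does not reach this height (z outside [16.5, 23]); Combining (union): only the result so far is present, so the union is just that shape — area = 88.89 mm². So its area = 88.89 mm². Layer 45 is larger (472.04 vs 88.89 mm²).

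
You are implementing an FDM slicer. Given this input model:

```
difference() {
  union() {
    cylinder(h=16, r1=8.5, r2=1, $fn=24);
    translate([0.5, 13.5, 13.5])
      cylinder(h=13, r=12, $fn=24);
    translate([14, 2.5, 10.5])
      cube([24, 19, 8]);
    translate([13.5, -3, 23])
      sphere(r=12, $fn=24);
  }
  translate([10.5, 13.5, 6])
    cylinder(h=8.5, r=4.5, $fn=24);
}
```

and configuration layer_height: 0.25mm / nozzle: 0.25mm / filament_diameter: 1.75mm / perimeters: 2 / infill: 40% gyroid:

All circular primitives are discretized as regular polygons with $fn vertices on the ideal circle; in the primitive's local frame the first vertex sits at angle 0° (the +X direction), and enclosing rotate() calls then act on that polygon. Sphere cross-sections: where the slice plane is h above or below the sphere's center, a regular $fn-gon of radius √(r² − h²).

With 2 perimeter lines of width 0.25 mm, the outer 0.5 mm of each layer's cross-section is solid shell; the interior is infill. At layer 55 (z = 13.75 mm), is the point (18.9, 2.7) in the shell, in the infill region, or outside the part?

shell

At z = 13.75 mm: the cone (r1=8.5→r2=1) has section circumradius 2.055 here — a regular 24-gon; the cylinder at (0.5, 13.5): section is a regular 24-gon, circumradius r=12; the cube at (14, 2.5) (footprint 24×19) is included at this height; the sphere at (13.5, -3): section is a regular 24-gon, circumradius = √(r²−h²) = √(12²−9.25²) = 7.644; Combining (union): the regions partially overlap (shared area 7.30 mm²), so overlapping operands fuse into one piece — 2 connected regions; the cylinder at (10.5, 13.5): section is a regular 24-gon, circumradius r=4.5; Subtracting the remaining from the first: starting from the result so far, the r=4.5 cylinder at (10.5, 13.5) partially overlaps it — only the 49.79 mm² overlap (of its 62.89 mm²) is removed, clipping the outline — 2 connected regions. Overall, the cross-section has 2 separate islands. The nearest boundary edge runs (38.00, 2.50)→(18.78, 2.50); distance from the point to it = 0.20 mm. (Shell/infill is judged within the island containing the point — the largest one.) The point is inside the cross-section, 0.20 mm from the nearest boundary — within the 0.5 mm shell band (2 × 0.25).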